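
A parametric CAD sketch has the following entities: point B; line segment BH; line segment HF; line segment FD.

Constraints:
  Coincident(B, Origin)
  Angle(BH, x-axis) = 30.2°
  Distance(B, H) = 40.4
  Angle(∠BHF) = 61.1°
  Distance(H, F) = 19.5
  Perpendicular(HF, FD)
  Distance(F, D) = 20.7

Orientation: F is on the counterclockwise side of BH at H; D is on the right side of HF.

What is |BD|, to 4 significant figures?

56.07

∠BHF = 61.1°, so HF runs at 30.2° + (180° − 61.1°) = 149.1° from the x-axis; with |HF| = 19.5, F = H + 19.5·(cos 149.1°, sin 149.1°) = (18.18, 30.34). HF ⟂ FD; with |FD| = 20.7 on the right of HF, D = F + 20.7·(0.5135, 0.8581) = (28.81, 48.10). Then |BD| = |D − B| = 56.07.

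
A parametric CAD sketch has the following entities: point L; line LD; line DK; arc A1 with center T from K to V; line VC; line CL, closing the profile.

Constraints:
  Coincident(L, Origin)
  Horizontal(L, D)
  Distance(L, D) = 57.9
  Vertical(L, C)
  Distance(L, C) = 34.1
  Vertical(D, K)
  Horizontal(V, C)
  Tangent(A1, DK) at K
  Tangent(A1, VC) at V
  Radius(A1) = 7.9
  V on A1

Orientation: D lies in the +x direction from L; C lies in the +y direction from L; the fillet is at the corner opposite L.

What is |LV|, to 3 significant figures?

60.5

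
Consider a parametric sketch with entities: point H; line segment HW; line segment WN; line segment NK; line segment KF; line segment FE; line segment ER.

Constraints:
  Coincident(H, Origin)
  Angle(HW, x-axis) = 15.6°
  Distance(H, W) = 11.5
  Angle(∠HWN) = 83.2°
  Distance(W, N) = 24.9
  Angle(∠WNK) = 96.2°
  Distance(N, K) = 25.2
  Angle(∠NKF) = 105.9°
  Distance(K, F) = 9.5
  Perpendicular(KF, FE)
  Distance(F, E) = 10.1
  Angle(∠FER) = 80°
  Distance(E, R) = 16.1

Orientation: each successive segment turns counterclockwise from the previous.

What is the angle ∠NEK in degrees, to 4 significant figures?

87.51°

H is at the origin; HW runs at 15.6° with length 11.5, so W = (11.08, 3.093). ∠HWN = 83.2° gives WN at 112.4° from the x-axis; with |WN| = 24.9, N = (1.588, 26.11). ∠WNK = 96.2° gives NK at -163.8° from the x-axis; with |NK| = 25.2, K = (-22.61, 19.08). ∠NKF = 105.9° gives KF at -89.70° from the x-axis; with |KF| = 9.5, F = (-22.56, 9.583). The perpendicularity gives FE at right angles to KF, so FE runs at 0.3000°; with |FE| = 10.1, E = (-12.46, 9.636). Then cos ∠NEK = EN·EK / (|EN||EK|), giving 87.51°.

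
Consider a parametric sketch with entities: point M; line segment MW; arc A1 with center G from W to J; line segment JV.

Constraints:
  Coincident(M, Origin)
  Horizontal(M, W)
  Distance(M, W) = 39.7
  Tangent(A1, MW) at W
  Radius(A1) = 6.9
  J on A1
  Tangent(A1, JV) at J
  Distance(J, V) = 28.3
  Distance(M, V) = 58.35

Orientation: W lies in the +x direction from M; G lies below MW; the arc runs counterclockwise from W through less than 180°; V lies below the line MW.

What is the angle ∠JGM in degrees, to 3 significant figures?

37.1°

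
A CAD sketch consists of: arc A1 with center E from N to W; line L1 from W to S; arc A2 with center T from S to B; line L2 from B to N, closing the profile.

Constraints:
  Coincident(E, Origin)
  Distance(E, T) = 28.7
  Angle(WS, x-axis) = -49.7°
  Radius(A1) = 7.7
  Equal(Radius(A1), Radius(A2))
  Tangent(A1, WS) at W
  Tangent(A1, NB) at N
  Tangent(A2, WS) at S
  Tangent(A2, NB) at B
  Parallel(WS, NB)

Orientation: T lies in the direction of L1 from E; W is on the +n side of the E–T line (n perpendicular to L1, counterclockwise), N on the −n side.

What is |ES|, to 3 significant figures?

29.7

The slot axis is L1's direction at -49.7°, so u = (cos -49.7°, sin -49.7°) = (0.647, -0.763) and n = (−sin -49.7°, cos -49.7°) = (0.763, 0.647). E is at the origin and T lies 28.7 along u from E, so T = 28.7·u = (18.6, -21.9). Tangency of A1 to both parallel lines with radius 7.7 puts W and N at E ± 7.7·n: W = (5.87, 4.98), N = (-5.87, -4.98). Equal radii place S and B the same way about T: S = T + 7.7·n = (24.4, -16.9), B = T − 7.7·n = (12.7, -26.9). Then |ES| = |S − E| = 29.7.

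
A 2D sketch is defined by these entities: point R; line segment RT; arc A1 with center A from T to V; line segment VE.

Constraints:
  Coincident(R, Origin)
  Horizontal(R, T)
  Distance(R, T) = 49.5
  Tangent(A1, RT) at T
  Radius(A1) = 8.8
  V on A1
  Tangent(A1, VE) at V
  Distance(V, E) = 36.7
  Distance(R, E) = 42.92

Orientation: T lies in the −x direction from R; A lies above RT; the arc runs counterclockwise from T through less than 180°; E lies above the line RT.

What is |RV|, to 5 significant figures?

42.133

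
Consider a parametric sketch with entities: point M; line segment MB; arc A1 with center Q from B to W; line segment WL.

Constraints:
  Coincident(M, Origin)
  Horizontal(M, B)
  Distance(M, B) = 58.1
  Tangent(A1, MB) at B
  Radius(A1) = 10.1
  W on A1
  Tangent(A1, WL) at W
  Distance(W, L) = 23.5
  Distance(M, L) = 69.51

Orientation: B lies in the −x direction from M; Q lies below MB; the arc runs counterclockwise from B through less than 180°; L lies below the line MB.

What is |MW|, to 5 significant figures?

68.944

Checks: |QW| = 10.10 ✓; ∠(QW, WL) = 90.00° ✓; |WL| = 23.50 ✓; |ML| = 69.51 ✓.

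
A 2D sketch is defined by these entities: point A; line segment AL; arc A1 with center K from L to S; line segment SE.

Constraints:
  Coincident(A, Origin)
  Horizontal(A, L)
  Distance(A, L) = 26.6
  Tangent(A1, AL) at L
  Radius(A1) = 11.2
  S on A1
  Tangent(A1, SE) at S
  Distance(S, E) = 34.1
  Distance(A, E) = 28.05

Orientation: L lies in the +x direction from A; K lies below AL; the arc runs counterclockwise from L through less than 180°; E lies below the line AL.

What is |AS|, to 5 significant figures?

18.938

Checks: |KS| = 11.20 ✓; ∠(KS, SE) = 90.00° ✓; |SE| = 34.10 ✓; |AE| = 28.05 ✓.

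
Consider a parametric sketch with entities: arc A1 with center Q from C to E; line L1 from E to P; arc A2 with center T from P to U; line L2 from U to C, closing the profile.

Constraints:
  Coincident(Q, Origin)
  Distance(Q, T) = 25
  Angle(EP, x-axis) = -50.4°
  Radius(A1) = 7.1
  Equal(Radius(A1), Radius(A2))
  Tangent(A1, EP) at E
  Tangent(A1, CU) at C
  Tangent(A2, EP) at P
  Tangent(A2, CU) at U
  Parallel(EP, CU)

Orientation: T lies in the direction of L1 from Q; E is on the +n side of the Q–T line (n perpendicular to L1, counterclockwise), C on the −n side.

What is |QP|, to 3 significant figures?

26.0

The slot axis is L1's direction at -50.4°, so u = (cos -50.4°, sin -50.4°) = (0.637, -0.771) and n = (−sin -50.4°, cos -50.4°) = (0.771, 0.637). Q is at the origin and T lies 25.0 along u from Q, so T = 25.0·u = (15.9, -19.3). Tangency of A1 to both parallel lines with radius 7.1 puts E and C at Q ± 7.1·n: E = (5.47, 4.53), C = (-5.47, -4.53). Equal radii place P and U the same way about T: P = T + 7.1·n = (21.4, -14.7), U = T − 7.1·n = (10.5, -23.8). Then |QP| = |P − Q| = 26.0.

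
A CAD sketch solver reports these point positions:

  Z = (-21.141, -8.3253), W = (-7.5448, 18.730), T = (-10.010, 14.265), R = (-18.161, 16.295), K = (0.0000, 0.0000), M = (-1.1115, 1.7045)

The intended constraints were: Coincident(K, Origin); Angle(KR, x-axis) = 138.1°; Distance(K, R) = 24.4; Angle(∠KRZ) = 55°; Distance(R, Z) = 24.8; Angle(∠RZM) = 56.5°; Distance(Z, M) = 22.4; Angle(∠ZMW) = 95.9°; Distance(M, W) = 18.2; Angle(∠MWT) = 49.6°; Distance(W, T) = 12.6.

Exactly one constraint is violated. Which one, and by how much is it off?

Distance(W, T) = 12.6 — off by 7.50.

K = (0.00, 0.00) ✓; KR at 138.1° ✓; |KR| = 24.40 ✓; ∠KRZ = 55.00° ✓; |RZ| = 24.80 ✓; ∠RZM = 56.50° ✓; |ZM| = 22.40 ✓; ∠ZMW = 95.90° ✓; |MW| = 18.20 ✓; ∠MWT = 49.60° ✓; |WT| = 5.100 ✗.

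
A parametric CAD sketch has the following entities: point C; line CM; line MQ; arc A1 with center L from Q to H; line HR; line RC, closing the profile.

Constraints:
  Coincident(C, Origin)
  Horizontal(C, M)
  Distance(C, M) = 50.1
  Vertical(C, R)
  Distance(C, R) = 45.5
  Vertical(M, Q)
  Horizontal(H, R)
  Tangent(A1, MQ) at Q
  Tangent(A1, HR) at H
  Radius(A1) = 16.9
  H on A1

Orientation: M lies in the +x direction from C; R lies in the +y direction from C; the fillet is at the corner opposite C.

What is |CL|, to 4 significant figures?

43.82

C is at the origin; CM is horizontal with |CM| = 50.1 and M on the +x side, so M = (50.10, 0.000). CR is vertical with |CR| = 45.5 and R on the +y side, so R = (0.000, 45.50). The virtual corner opposite C is at (50.10, 45.50). Since A1 is tangent to MQ there, LQ ⟂ MQ and the tangent condition forces LH to be normal to HR, with radius 16.9, so the center L sits 16.9 in from both sides at L = (33.20, 28.60). Then |CL| = |L − C| = 43.82.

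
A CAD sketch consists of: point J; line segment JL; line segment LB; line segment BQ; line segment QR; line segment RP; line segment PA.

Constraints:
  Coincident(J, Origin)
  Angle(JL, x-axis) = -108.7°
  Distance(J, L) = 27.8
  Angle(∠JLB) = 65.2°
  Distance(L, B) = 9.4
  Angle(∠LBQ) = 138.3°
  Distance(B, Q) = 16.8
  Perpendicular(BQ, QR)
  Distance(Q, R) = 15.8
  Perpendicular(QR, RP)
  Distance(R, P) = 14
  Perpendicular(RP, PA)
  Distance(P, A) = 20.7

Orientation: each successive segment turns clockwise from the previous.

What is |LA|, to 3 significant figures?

14.9

QR ⟂ RP, so RP runs at -85.2°; with |RP| = 14.0, P = (-0.221, -15.7). The perpendicularity gives PA at right angles to RP, so PA runs at -175°; with |PA| = 20.7, A = (-20.8, -17.5). Then |LA| = |A − L| = 14.9.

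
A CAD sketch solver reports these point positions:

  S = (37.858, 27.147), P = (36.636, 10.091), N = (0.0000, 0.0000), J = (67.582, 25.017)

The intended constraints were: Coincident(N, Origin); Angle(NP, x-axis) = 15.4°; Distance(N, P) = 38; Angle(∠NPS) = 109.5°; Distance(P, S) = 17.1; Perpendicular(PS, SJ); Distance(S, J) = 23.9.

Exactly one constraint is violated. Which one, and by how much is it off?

Distance(S, J) = 23.9 — off by 5.90.

N = (0.00, 0.00) ✓; NP at 15.40° ✓; |NP| = 38.00 ✓; ∠NPS = 109.5° ✓; |PS| = 17.10 ✓; ∠(PS, SJ) = 90.00° ✓; |SJ| = 29.80 ✗.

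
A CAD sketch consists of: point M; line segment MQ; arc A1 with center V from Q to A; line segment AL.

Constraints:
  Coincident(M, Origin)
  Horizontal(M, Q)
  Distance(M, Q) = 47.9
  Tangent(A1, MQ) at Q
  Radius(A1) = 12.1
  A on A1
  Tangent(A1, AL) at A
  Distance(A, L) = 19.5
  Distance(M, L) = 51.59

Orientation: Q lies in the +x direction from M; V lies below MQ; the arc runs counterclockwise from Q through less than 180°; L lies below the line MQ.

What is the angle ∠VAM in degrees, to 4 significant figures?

148.6°

M is at the origin; MQ is horizontal with |MQ| = 47.9 and Q on the +x side, so Q = (47.90, 0.000). A1 meets MQ tangentially, so VQ is at right angles to MQ, so V = Q + (0, -12.1) = (47.90, -12.10). Since VA ⟂ AL (tangency), |VL| = √(12.1² + 19.5²) = 22.95 regardless of where A sits on A1. So L lies on both circle(M, 51.59) and circle(V, 22.95); the below-MQ intersection is L = (39.33, -33.39). A is the foot of the tangent from L: A = (35.98, -14.18).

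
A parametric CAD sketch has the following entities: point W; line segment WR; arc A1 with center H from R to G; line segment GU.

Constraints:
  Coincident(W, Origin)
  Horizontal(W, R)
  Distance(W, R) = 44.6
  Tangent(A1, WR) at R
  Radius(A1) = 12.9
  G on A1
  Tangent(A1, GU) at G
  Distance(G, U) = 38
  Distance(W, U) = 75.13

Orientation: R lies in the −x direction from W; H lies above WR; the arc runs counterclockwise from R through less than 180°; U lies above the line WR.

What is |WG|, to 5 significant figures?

39.198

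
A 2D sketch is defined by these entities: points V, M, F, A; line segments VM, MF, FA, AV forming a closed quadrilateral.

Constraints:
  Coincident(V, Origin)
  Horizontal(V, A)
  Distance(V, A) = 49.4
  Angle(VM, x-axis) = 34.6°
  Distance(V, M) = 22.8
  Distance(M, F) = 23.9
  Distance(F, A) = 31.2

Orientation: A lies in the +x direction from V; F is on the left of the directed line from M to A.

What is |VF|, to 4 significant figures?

46.63

V is at the origin; V and A share the same y with |VA| = 49.4 and A in +x, so A = (49.4, 0). VM runs at 34.6° with |VM| = 22.8, so M = (18.77, 12.95). F is determined by |MF| = 23.9 and |FA| = 31.2 together: it lies at the intersection of circle(M, 23.9) and circle(A, 31.2). With |MA| = 33.26, the foot of the radical line on MA is 10.58 from M and the perpendicular offset is √(23.9² − 10.58²) = 21.43. Taking the left-of-MA solution: F = (36.86, 28.57).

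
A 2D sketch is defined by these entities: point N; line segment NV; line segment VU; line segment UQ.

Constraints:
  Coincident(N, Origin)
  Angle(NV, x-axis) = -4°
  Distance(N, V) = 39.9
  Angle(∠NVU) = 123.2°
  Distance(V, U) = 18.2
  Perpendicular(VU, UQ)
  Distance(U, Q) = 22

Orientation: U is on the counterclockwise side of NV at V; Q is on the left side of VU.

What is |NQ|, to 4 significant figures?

41.64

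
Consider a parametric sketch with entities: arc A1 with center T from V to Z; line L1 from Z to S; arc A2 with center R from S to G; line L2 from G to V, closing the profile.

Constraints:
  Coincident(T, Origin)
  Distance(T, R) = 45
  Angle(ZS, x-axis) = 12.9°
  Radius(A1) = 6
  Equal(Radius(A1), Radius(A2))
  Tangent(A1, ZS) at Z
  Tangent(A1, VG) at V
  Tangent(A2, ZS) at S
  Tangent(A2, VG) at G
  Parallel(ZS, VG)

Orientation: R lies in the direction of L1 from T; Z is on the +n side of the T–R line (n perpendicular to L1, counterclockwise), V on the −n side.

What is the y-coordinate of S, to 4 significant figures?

15.89

Tangency of A1 to both parallel lines with radius 6.0 puts Z and V at T ± 6.0·n: Z = (-1.340, 5.849), V = (1.340, -5.849). Equal radii place S and G the same way about R: S = R + 6.0·n = (42.52, 15.89), G = R − 6.0·n = (45.20, 4.198). So S.y = 15.89.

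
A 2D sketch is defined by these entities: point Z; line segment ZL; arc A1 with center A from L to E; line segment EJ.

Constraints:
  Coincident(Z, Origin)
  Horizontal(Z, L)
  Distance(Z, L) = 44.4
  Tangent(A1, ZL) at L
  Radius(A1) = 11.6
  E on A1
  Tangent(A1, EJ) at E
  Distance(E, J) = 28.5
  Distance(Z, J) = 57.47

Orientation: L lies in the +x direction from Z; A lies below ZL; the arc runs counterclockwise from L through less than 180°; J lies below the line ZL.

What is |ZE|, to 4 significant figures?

35.97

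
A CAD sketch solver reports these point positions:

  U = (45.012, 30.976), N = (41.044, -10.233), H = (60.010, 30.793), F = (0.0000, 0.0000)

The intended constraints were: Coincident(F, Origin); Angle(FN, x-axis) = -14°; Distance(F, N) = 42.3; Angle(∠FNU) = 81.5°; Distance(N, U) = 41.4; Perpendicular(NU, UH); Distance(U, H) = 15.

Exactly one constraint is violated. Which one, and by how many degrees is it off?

Perpendicular(NU, UH) — off by 4.80°.

F = (0.00, 0.00) ✓; FN at -14.00° ✓; |FN| = 42.30 ✓; ∠FNU = 81.50° ✓; |NU| = 41.40 ✓; ∠(NU, UH) = 85.20° ✗; |UH| = 15.00 ✓.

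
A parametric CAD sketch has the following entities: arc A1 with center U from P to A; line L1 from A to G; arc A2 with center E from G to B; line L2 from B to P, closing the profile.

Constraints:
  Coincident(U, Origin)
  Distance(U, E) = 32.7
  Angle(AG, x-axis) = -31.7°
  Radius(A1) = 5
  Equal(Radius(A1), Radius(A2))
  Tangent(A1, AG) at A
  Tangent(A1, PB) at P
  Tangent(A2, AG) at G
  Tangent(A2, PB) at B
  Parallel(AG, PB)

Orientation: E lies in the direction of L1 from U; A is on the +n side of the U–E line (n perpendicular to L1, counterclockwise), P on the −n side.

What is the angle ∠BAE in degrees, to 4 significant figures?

8.311°

The slot axis is L1's direction at -31.7°, so u = (cos -31.7°, sin -31.7°) = (0.8508, -0.5255) and n = (−sin -31.7°, cos -31.7°) = (0.5255, 0.8508). U is at the origin and E lies 32.7 along u from U, so E = 32.7·u = (27.82, -17.18). Tangency of A1 to both parallel lines with radius 5.0 puts A and P at U ± 5.0·n: A = (2.627, 4.254), P = (-2.627, -4.254). Equal radii place G and B the same way about E: G = E + 5.0·n = (30.45, -12.93), B = E − 5.0·n = (25.19, -21.44). Then cos ∠BAE = AB·AE / (|AB||AE|), giving 8.311°.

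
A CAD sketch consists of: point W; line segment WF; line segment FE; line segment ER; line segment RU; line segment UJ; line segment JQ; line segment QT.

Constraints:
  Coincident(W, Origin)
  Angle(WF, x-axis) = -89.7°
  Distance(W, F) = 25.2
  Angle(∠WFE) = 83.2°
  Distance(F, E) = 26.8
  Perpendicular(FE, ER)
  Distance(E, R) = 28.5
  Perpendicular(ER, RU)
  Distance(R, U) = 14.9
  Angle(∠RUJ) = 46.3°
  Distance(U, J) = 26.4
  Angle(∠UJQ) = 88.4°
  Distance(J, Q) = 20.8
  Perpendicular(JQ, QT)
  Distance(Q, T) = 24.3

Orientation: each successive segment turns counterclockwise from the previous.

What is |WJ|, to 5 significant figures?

31.322

W is at the origin; WF runs at -89.7° with length 25.2, so F = (0.13195, -25.200). ∠WFE = 83.2° gives FE at 7.1000° from the x-axis; with |FE| = 26.8, E = (26.726, -21.887). FE ⟂ ER, so ER runs at 97.100°; with |ER| = 28.5, R = (23.204, 6.3943). ER is perpendicular to RU, so RU runs at -172.90°; with |RU| = 14.9, U = (8.4181, 4.5527). ∠RUJ = 46.3° gives UJ at -39.200° from the x-axis; with |UJ| = 26.4, J = (28.877, -12.133). Then |WJ| = |J − W| = 31.322.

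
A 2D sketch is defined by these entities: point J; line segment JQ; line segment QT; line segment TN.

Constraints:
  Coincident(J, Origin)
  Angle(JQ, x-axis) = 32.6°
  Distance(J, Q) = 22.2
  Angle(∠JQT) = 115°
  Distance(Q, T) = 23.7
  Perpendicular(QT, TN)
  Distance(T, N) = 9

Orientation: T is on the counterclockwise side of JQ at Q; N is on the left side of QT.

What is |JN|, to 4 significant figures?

34.90

∠JQT = 115.0°, so QT runs at 32.6° + (180° − 115.0°) = 97.60° from the x-axis; with |QT| = 23.7, T = Q + 23.7·(cos 97.60°, sin 97.60°) = (15.57, 35.45). The perpendicularity gives TN at right angles to QT; with |TN| = 9.0 on the left of QT, N = T + 9.0·(-0.9912, -0.1323) = (6.647, 34.26). Then |JN| = |N − J| = 34.90.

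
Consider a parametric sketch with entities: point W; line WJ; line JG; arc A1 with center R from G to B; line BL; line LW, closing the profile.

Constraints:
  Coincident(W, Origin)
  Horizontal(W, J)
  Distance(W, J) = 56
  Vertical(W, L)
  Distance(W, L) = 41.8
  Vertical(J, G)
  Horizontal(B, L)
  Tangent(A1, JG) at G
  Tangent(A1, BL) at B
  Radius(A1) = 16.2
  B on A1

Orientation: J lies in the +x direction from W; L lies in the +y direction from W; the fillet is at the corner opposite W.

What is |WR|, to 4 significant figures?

47.32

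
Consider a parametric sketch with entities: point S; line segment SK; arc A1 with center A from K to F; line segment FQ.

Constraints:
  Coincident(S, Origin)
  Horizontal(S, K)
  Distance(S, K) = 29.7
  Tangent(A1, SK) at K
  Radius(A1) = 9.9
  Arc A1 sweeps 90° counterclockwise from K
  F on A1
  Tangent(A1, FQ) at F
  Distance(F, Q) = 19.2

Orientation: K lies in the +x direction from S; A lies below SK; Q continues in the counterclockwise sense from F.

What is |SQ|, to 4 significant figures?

35.20

On A1, K sits at bearing 90° from A; a 90° counterclockwise sweep puts F at bearing 180°, so F = A + 9.9·(cos 180°, sin 180°) = (19.80, -9.900). A1 meets FQ tangentially, so AF is at right angles to FQ, so FQ runs along (−sin 180°, cos 180°); with |FQ| = 19.2, Q = (19.80, -29.10). Then |SQ| = |Q − S| = 35.20.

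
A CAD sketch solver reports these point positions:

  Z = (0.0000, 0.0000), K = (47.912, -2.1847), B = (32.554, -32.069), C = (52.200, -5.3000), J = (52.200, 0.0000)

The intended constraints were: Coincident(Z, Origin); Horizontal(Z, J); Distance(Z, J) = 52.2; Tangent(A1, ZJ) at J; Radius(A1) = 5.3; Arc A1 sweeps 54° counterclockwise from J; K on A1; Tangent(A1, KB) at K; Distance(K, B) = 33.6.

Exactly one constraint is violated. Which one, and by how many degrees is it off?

Tangent(A1, KB) at K — off by 8.80°.

Z = (0.00, 0.00) ✓; Z.y = 0.00, J.y = 0.00 ✓; |ZJ| = 52.20 ✓; ∠(CJ, JZ) = 90.00° ✓; |CJ| = 5.300 ✓; bearing(C→K) − bearing(C→J) = 54.00° ✓; |CK| = 5.300 ✓; ∠(CK, KB) = 81.20° ✗; |KB| = 33.60 ✓.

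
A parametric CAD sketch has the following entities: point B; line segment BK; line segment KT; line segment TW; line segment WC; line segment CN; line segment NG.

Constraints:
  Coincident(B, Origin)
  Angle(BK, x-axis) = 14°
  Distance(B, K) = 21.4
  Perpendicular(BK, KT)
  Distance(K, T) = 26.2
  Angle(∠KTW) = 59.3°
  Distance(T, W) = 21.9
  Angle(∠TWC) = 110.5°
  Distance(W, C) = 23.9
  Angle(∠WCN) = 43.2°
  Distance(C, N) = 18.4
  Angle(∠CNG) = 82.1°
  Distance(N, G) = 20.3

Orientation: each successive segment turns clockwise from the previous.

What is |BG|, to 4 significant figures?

15.62

B is at the origin; BK runs at 14.0° with length 21.4, so K = (20.76, 5.177). The perpendicularity gives KT at right angles to BK, so KT runs at -76.00°; with |KT| = 26.2, T = (27.10, -20.24). ∠KTW = 59.3° gives TW at 163.3° from the x-axis; with |TW| = 21.9, W = (6.126, -13.95). ∠TWC = 110.5° gives WC at 93.80° from the x-axis; with |WC| = 23.9, C = (4.542, 9.896). ∠WCN = 43.2° gives CN at -43.00° from the x-axis; with |CN| = 18.4, N = (18.00, -2.653). ∠CNG = 82.1° gives NG at -140.9° from the x-axis; with |NG| = 20.3, G = (2.246, -15.46). Then |BG| = |G − B| = 15.62.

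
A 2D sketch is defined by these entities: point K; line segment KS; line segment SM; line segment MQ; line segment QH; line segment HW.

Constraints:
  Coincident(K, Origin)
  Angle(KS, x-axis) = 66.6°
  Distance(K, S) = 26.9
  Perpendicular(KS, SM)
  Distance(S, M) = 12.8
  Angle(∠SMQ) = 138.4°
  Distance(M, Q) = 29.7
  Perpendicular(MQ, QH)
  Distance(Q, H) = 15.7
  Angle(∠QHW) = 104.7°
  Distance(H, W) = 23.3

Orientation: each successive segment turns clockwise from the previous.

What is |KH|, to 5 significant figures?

25.005

K is at the origin; KS runs at 66.6° with length 26.9, so S = (10.683, 24.688). KS ⟂ SM, so SM runs at -23.400°; with |SM| = 12.8, M = (22.431, 19.604). ∠SMQ = 138.4° gives MQ at -65.000° from the x-axis; with |MQ| = 29.7, Q = (34.982, -7.3132). The perpendicularity gives QH at right angles to MQ, so QH runs at -155.00°; with |QH| = 15.7, H = (20.753, -13.948). Then |KH| = |H − K| = 25.005.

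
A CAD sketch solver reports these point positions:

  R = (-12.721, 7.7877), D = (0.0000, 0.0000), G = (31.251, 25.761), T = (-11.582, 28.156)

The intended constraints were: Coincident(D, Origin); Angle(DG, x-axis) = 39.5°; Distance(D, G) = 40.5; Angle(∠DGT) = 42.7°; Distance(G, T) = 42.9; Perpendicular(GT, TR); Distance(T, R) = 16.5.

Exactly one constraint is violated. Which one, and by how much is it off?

Distance(T, R) = 16.5 — off by 3.90.

D = (0.00, 0.00) ✓; DG at 39.50° ✓; |DG| = 40.50 ✓; ∠DGT = 42.70° ✓; |GT| = 42.90 ✓; ∠(GT, TR) = 90.00° ✓; |TR| = 20.40 ✗.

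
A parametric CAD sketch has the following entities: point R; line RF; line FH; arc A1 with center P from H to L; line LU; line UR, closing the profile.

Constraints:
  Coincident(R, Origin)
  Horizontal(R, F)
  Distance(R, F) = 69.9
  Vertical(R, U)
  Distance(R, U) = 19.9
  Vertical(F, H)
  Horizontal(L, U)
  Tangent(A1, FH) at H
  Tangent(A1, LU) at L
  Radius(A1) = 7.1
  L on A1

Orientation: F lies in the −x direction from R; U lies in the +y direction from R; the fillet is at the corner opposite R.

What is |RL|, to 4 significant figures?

65.88

R is at the origin; R and F share the same y with |RF| = 69.9 and F on the −x side, so F = (-69.90, 0.000). R and U share the same x with |RU| = 19.9 and U on the +y side, so U = (0.000, 19.90). The virtual corner opposite R is at (-69.90, 19.90). Since A1 is tangent to FH there, PH ⟂ FH and A1 meets LU tangentially, so PL is at right angles to LU, with radius 7.1, so the center P sits 7.1 in from both sides at P = (-62.80, 12.80). That places the tangent points at H = (-69.90, 12.80) on FH and L = (-62.80, 19.90) on LU. Then |RL| = |L − R| = 65.88.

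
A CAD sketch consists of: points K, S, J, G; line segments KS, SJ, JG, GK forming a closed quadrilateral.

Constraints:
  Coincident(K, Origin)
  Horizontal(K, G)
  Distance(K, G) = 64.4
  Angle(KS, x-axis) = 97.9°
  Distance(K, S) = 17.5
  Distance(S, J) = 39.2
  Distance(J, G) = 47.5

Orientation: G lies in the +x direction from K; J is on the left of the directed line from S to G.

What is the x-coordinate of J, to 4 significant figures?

32.49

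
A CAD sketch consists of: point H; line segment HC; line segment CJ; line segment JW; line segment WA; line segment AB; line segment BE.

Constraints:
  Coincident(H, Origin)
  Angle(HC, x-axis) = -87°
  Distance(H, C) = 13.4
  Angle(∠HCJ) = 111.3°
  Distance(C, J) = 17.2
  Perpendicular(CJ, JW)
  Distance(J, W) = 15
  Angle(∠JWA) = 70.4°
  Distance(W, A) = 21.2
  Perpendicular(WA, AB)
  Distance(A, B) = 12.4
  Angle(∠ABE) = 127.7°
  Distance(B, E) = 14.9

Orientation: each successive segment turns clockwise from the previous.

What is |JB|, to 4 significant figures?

16.26

H is at the origin; HC runs at -87.0° with length 13.4, so C = (0.7013, -13.38). ∠HCJ = 111.3° gives CJ at -155.7° from the x-axis; with |CJ| = 17.2, J = (-14.97, -20.46). CJ ⟂ JW, so JW runs at 114.3°; with |JW| = 15.0, W = (-21.15, -6.789). ∠JWA = 70.4° gives WA at 4.700° from the x-axis; with |WA| = 21.2, A = (-0.01884, -5.052). WA ⟂ AB, so AB runs at -85.30°; with |AB| = 12.4, B = (0.9972, -17.41). Then |JB| = |B − J| = 16.26.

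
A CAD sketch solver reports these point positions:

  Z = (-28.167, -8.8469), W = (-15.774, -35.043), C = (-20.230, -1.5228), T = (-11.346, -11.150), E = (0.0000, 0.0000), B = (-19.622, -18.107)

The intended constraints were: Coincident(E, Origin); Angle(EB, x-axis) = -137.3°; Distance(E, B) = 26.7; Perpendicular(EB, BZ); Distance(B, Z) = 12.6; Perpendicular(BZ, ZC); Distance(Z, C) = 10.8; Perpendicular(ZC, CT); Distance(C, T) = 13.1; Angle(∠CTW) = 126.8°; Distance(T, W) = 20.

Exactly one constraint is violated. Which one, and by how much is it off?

Distance(T, W) = 20 — off by 4.30.

E = (0.00, 0.00) ✓; EB at -137.3° ✓; |EB| = 26.70 ✓; ∠(EB, BZ) = 90.00° ✓; |BZ| = 12.60 ✓; ∠(BZ, ZC) = 90.00° ✓; |ZC| = 10.80 ✓; ∠(ZC, CT) = 90.00° ✓; |CT| = 13.10 ✓; ∠CTW = 126.8° ✓; |TW| = 24.30 ✗.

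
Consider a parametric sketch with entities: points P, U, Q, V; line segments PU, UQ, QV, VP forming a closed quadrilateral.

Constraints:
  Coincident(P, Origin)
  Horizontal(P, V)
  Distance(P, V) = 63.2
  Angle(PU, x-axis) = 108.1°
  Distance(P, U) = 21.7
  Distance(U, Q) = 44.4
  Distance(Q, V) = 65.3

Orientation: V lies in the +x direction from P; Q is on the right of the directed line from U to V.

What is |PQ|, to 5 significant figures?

22.987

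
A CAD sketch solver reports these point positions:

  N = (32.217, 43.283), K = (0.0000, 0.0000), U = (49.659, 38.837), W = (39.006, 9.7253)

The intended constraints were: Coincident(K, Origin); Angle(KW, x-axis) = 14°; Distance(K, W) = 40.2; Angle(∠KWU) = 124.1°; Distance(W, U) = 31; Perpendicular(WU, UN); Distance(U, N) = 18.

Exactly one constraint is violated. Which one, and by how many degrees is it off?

Perpendicular(WU, UN) — off by 5.80°.

K = (0.00, 0.00) ✓; KW at 14.00° ✓; |KW| = 40.20 ✓; ∠KWU = 124.1° ✓; |WU| = 31.00 ✓; ∠(WU, UN) = 95.80° ✗; |UN| = 18.00 ✓.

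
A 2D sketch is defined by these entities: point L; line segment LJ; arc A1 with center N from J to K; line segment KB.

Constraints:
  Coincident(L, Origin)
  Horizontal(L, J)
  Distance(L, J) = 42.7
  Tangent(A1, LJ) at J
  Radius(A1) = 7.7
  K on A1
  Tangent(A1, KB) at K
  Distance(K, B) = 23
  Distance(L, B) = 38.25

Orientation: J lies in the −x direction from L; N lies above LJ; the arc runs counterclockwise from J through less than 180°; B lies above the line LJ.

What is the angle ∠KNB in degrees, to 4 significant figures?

71.49°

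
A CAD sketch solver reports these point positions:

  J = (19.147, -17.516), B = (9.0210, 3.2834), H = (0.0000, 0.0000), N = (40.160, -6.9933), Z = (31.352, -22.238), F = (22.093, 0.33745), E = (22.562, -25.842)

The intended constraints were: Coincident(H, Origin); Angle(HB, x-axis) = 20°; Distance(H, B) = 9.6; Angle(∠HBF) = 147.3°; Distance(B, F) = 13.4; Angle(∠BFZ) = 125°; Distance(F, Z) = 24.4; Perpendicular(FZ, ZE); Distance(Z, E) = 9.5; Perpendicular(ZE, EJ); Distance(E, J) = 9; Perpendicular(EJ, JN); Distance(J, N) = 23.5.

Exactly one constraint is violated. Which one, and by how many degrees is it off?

Perpendicular(EJ, JN) — off by 4.30°.

H = (0.00, 0.00) ✓; HB at 20.00° ✓; |HB| = 9.600 ✓; ∠HBF = 147.3° ✓; |BF| = 13.40 ✓; ∠BFZ = 125.0° ✓; |FZ| = 24.40 ✓; ∠(FZ, ZE) = 90.01° ✓; |ZE| = 9.500 ✓; ∠(ZE, EJ) = 89.99° ✓; |EJ| = 8.999 ✓; ∠(EJ, JN) = 85.70° ✗; |JN| = 23.50 ✓.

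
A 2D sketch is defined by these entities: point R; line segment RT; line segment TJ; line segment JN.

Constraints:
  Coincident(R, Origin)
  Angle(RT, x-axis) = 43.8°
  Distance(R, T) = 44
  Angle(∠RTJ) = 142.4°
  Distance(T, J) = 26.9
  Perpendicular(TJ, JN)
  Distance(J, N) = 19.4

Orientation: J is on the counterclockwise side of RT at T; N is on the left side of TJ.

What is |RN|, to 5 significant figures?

62.208

∠RTJ = 142.4°, so TJ runs at 43.8° + (180° − 142.4°) = 81.400° from the x-axis; with |TJ| = 26.9, J = T + 26.9·(cos 81.400°, sin 81.400°) = (35.780, 57.052). The perpendicularity gives JN at right angles to TJ; with |JN| = 19.4 on the left of TJ, N = J + 19.4·(-0.98876, 0.14954) = (16.598, 59.953). Then |RN| = |N − R| = 62.208.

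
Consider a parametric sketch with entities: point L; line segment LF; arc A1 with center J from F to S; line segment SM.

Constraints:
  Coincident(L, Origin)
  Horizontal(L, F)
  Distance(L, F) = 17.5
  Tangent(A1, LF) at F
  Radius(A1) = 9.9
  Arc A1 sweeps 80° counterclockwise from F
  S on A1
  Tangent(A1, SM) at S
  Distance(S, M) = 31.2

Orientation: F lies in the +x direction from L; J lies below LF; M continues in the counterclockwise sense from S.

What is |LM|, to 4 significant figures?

38.98

On A1, F sits at bearing 90° from J; an 80° counterclockwise sweep puts S at bearing 170°, so S = J + 9.9·(cos 170°, sin 170°) = (7.750, -8.181). A1 meets SM tangentially, so JS is at right angles to SM, so SM runs along (−sin 170°, cos 170°); with |SM| = 31.2, M = (2.333, -38.91). Then |LM| = |M − L| = 38.98.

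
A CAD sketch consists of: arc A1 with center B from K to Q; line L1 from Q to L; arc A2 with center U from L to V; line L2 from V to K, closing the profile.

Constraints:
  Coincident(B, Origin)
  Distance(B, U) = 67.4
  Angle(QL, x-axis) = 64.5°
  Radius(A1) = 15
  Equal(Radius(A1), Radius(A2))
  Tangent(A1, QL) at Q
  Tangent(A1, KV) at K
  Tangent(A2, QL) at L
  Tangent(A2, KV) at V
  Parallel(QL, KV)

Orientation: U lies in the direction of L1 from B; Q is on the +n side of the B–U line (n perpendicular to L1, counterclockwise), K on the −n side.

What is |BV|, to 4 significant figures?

69.05

Tangency of A1 to both parallel lines with radius 15.0 puts Q and K at B ± 15.0·n: Q = (-13.54, 6.458), K = (13.54, -6.458). Equal radii place L and V the same way about U: L = U + 15.0·n = (15.48, 67.29), V = U − 15.0·n = (42.56, 54.38). Then |BV| = |V − B| = 69.05.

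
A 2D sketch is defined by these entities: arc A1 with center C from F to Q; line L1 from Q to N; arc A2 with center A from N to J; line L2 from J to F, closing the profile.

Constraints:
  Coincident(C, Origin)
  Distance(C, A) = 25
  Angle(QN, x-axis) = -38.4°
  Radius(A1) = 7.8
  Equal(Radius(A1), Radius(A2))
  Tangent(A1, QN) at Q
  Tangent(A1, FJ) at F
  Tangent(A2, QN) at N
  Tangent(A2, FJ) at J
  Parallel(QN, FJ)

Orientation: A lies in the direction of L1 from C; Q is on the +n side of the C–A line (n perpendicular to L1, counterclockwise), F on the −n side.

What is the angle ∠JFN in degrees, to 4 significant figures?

31.96°

The slot axis is L1's direction at -38.4°, so u = (cos -38.4°, sin -38.4°) = (0.7837, -0.6211) and n = (−sin -38.4°, cos -38.4°) = (0.6211, 0.7837). C is at the origin and A lies 25.0 along u from C, so A = 25.0·u = (19.59, -15.53). Tangency of A1 to both parallel lines with radius 7.8 puts Q and F at C ± 7.8·n: Q = (4.845, 6.113), F = (-4.845, -6.113). Equal radii place N and J the same way about A: N = A + 7.8·n = (24.44, -9.416), J = A − 7.8·n = (14.75, -21.64). Then cos ∠JFN = FJ·FN / (|FJ||FN|), giving 31.96°.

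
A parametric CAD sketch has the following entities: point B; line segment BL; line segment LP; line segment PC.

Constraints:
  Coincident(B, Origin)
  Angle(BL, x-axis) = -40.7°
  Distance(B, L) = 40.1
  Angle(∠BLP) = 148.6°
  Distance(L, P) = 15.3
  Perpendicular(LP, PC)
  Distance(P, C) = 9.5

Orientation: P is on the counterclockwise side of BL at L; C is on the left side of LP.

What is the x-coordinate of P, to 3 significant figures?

45.5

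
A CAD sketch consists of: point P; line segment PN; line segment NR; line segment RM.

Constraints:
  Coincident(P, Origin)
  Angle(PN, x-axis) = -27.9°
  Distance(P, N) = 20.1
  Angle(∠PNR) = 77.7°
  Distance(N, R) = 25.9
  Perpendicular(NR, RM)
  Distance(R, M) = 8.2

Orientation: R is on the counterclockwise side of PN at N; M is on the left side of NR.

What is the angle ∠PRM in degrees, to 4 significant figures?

47.75°

P is at the origin; PN runs at -27.9° with length 20.1, so N = 20.1·(cos -27.9°, sin -27.9°) = (17.76, -9.405). ∠PNR = 77.7°, so NR runs at -27.9° + (180° − 77.7°) = 74.40° from the x-axis; with |NR| = 25.9, R = N + 25.9·(cos 74.40°, sin 74.40°) = (24.73, 15.54). NR is perpendicular to RM; with |RM| = 8.2 on the left of NR, M = R + 8.2·(-0.9632, 0.2689) = (16.83, 17.75). Then cos ∠PRM = RP·RM / (|RP||RM|), giving 47.75°.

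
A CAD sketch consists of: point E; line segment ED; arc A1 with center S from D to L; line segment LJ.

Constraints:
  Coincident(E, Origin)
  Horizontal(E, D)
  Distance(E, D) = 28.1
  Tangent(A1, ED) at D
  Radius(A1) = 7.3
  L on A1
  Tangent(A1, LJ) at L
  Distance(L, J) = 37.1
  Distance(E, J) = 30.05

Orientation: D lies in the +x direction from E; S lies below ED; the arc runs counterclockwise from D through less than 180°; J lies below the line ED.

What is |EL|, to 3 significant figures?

22.8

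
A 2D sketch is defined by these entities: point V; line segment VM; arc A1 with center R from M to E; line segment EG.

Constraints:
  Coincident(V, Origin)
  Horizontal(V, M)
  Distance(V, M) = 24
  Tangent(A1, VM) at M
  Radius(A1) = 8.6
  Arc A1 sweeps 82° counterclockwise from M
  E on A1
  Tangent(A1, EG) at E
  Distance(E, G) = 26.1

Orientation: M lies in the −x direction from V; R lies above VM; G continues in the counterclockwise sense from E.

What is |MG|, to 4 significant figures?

35.40

V is at the origin; VM is horizontal with |VM| = 24.0 and M on the −x side, so M = (-24.00, 0.000). Tangency of A1 to VM means the radius RM is perpendicular to VM, so R = M + (0, 8.6) = (-24.00, 8.600). On A1, M sits at bearing -90° from R; an 82° counterclockwise sweep puts E at bearing -8°, so E = R + 8.6·(cos -8°, sin -8°) = (-15.48, 7.403). The tangent condition forces RE to be normal to EG, so EG runs along (−sin -8°, cos -8°); with |EG| = 26.1, G = (-11.85, 33.25). Then |MG| = |G − M| = 35.40.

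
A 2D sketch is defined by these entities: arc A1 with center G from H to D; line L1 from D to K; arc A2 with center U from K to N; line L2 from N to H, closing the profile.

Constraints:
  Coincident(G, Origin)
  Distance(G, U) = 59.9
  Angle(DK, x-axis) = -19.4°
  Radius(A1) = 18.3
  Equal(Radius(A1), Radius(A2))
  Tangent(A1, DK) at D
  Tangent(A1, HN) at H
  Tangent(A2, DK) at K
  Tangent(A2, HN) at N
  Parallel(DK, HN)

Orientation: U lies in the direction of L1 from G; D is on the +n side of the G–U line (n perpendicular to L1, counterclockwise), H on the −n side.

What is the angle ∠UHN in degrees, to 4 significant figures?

16.99°

The slot axis is L1's direction at -19.4°, so u = (cos -19.4°, sin -19.4°) = (0.9432, -0.3322) and n = (−sin -19.4°, cos -19.4°) = (0.3322, 0.9432). G is at the origin and U lies 59.9 along u from G, so U = 59.9·u = (56.50, -19.90). Tangency of A1 to both parallel lines with radius 18.3 puts D and H at G ± 18.3·n: D = (6.079, 17.26), H = (-6.079, -17.26). Equal radii place K and N the same way about U: K = U + 18.3·n = (62.58, -2.635), N = U − 18.3·n = (50.42, -37.16). Then cos ∠UHN = HU·HN / (|HU||HN|), giving 16.99°.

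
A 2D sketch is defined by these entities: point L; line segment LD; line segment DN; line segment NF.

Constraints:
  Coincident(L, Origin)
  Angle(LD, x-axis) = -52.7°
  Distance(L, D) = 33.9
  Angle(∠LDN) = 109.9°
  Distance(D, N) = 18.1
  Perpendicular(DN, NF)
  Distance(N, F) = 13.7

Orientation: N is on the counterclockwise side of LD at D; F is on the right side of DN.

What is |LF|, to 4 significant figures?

54.37

L is at the origin; LD runs at -52.7° with length 33.9, so D = 33.9·(cos -52.7°, sin -52.7°) = (20.54, -26.97). ∠LDN = 109.9°, so DN runs at -52.7° + (180° − 109.9°) = 17.40° from the x-axis; with |DN| = 18.1, N = D + 18.1·(cos 17.40°, sin 17.40°) = (37.81, -21.55). DN ⟂ NF; with |NF| = 13.7 on the right of DN, F = N + 13.7·(0.2990, -0.9542) = (41.91, -34.63). Then |LF| = |F − L| = 54.37.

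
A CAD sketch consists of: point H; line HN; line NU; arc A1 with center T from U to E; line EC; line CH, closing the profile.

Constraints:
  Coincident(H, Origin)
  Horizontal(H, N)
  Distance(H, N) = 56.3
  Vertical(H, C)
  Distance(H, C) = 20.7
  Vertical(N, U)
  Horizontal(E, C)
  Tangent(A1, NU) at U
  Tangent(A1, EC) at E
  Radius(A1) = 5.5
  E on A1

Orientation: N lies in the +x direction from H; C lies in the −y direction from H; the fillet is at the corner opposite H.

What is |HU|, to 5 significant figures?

58.316

The virtual corner opposite H is at (56.300, -20.700). Tangency of A1 to NU means the radius TU is perpendicular to NU and since A1 is tangent to EC there, TE ⟂ EC, with radius 5.5, so the center T sits 5.5 in from both sides at T = (50.800, -15.200). That places the tangent points at U = (56.300, -15.200) on NU and E = (50.800, -20.700) on EC. Then |HU| = |U − H| = 58.316.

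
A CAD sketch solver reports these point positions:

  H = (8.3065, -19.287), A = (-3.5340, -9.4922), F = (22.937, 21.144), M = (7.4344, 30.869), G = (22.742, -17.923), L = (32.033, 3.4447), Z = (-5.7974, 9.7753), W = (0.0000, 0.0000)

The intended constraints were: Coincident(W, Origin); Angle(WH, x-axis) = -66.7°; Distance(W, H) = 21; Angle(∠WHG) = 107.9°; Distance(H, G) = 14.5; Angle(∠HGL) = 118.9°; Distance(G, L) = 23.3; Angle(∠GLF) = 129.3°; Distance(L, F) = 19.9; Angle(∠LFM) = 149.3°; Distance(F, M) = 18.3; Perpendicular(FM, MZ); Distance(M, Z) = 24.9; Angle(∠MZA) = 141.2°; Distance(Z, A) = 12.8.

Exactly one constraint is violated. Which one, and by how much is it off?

Distance(Z, A) = 12.8 — off by 6.60.

W = (0.00, 0.00) ✓; WH at -66.70° ✓; |WH| = 21.00 ✓; ∠WHG = 107.9° ✓; |HG| = 14.50 ✓; ∠HGL = 118.9° ✓; |GL| = 23.30 ✓; ∠GLF = 129.3° ✓; |LF| = 19.90 ✓; ∠LFM = 149.3° ✓; |FM| = 18.30 ✓; ∠(FM, MZ) = 90.00° ✓; |MZ| = 24.90 ✓; ∠MZA = 141.2° ✓; |ZA| = 19.40 ✗.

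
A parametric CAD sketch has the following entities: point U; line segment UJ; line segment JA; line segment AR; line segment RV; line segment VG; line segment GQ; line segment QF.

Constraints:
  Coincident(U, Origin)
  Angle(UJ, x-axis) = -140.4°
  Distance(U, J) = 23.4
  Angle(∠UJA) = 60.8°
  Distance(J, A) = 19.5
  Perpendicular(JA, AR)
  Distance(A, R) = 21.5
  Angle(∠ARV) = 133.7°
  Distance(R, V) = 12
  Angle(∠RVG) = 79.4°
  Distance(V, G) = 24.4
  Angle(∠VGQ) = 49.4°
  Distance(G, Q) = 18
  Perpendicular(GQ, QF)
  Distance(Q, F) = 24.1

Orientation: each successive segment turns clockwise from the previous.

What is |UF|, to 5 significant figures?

15.187

∠VGQ = 49.4° gives GQ at 92.900° from the x-axis; with |GQ| = 18.0, Q = (-9.2927, 2.2897). GQ is perpendicular to QF, so QF runs at 2.9000°; with |QF| = 24.1, F = (14.776, 3.5090). Then |UF| = |F − U| = 15.187.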